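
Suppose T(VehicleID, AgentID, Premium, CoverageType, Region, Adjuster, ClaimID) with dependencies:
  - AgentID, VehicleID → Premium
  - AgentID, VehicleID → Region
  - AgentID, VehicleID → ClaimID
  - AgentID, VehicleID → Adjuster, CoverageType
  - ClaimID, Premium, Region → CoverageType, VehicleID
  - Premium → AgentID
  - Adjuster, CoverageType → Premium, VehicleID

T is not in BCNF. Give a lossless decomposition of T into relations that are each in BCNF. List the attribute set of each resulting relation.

Candidate keys of the original relation: {Adjuster, CoverageType}, {AgentID, VehicleID}, {ClaimID, Premium, Region}, {Premium, VehicleID}.
Within {Adjuster, AgentID, ClaimID, CoverageType, Premium, Region, VehicleID}: {Premium}⁺ ∩ {Adjuster, AgentID, ClaimID, CoverageType, Premium, Region, VehicleID} = {AgentID, Premium}, not the whole set, so Premium → AgentID violates BCNF; decompose into {AgentID, Premium} and {Adjuster, ClaimID, CoverageType, Premium, Region, VehicleID}.
{AgentID, Premium} has no BCNF violation.
{Adjuster, ClaimID, CoverageType, Premium, Region, VehicleID} has no BCNF violation.

{Adjuster, ClaimID, CoverageType, Premium, Region, VehicleID}; {AgentID, Premium}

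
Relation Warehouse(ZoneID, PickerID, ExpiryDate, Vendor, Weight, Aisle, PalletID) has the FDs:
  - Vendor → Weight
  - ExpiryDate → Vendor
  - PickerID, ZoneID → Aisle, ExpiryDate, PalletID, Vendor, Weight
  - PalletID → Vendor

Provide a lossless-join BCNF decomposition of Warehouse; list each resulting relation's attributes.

{Aisle, ExpiryDate, PalletID, PickerID, ZoneID}; {ExpiryDate, Vendor}; {Vendor, Weight}

Candidate key of the original relation: {PickerID, ZoneID}.
Within {Aisle, ExpiryDate, PalletID, PickerID, Vendor, Weight, ZoneID}: {Vendor}⁺ ∩ {Aisle, ExpiryDate, PalletID, PickerID, Vendor, Weight, ZoneID} = {Vendor, Weight}, not the whole set, so Vendor → Weight violates BCNF; decompose into {Vendor, Weight} and {Aisle, ExpiryDate, PalletID, PickerID, Vendor, ZoneID}.
{Vendor, Weight} is in BCNF.
Within {Aisle, ExpiryDate, PalletID, PickerID, Vendor, ZoneID}: {ExpiryDate}⁺ ∩ {Aisle, ExpiryDate, PalletID, PickerID, Vendor, ZoneID} = {ExpiryDate, Vendor}, not the whole set, so ExpiryDate → Vendor violates BCNF; decompose into {ExpiryDate, Vendor} and {Aisle, ExpiryDate, PalletID, PickerID, ZoneID}.
{ExpiryDate, Vendor} is in BCNF.
{Aisle, ExpiryDate, PalletID, PickerID, ZoneID} is in BCNF.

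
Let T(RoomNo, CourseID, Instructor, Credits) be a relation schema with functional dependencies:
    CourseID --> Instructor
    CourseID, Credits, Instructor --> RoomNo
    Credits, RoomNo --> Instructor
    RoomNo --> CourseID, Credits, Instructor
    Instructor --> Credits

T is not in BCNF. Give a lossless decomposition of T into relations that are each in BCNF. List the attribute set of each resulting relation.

Candidate keys of the original relation: {CourseID}, {RoomNo}.
{CourseID, Credits, Instructor, RoomNo}: {Instructor} determines {Credits, Instructor} here but is not a superkey — split on Instructor --> Credits, giving {Credits, Instructor} and {CourseID, Instructor, RoomNo}.
{Credits, Instructor} has no BCNF violation.
{CourseID, Instructor, RoomNo} has no BCNF violation.

{CourseID, Instructor, RoomNo}; {Credits, Instructor}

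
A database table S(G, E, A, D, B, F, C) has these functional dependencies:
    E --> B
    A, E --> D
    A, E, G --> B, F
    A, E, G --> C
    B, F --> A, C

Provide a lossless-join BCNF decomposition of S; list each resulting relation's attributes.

{A, C, E, F}; {A, D, E}; {B, E}; {E, F, G}

Candidate keys of the original relation: {A, E, G}, {E, F, G}.
Within {A, B, C, D, E, F, G}: {E}⁺ ∩ {A, B, C, D, E, F, G} = {B, E}, not the whole set, so E --> B violates BCNF; decompose into {B, E} and {A, C, D, E, F, G}.
{B, E}: every determinant is a superkey — BCNF.
Within {A, C, D, E, F, G}: {A, E}⁺ ∩ {A, C, D, E, F, G} = {A, D, E}, not the whole set, so A, E --> D violates BCNF; decompose into {A, D, E} and {A, C, E, F, G}.
{A, D, E}: every determinant is a superkey — BCNF.
Within {A, C, E, F, G}: {E, F}⁺ ∩ {A, C, E, F, G} = {A, C, E, F}, not the whole set, so E, F --> A, C violates BCNF; decompose into {A, C, E, F} and {E, F, G}.
{A, C, E, F}: every determinant is a superkey — BCNF.
{E, F, G}: every determinant is a superkey — BCNF.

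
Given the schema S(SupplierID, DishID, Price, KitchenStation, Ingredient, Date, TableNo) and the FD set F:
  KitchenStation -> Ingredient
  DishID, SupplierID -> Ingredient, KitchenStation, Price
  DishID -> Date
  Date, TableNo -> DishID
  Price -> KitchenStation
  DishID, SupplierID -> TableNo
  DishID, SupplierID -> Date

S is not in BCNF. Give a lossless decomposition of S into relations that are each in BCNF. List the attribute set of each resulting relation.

Candidate keys of the original relation: {Date, SupplierID, TableNo}, {DishID, SupplierID}.
{Date, DishID, Ingredient, KitchenStation, Price, SupplierID, TableNo}: {KitchenStation} determines {Ingredient, KitchenStation} here but is not a superkey — split on KitchenStation -> Ingredient, giving {Ingredient, KitchenStation} and {Date, DishID, KitchenStation, Price, SupplierID, TableNo}.
{Ingredient, KitchenStation}: every determinant is a superkey — BCNF.
{Date, DishID, KitchenStation, Price, SupplierID, TableNo}: {DishID} determines {Date, DishID} here but is not a superkey — split on DishID -> Date, giving {Date, DishID} and {DishID, KitchenStation, Price, SupplierID, TableNo}.
{Date, DishID}: every determinant is a superkey — BCNF.
{DishID, KitchenStation, Price, SupplierID, TableNo}: {Price} determines {KitchenStation, Price} here but is not a superkey — split on Price -> KitchenStation, giving {KitchenStation, Price} and {DishID, Price, SupplierID, TableNo}.
{KitchenStation, Price}: every determinant is a superkey — BCNF.
{DishID, Price, SupplierID, TableNo}: every determinant is a superkey — BCNF.

{Date, DishID}; {DishID, Price, SupplierID, TableNo}; {Ingredient, KitchenStation}; {KitchenStation, Price}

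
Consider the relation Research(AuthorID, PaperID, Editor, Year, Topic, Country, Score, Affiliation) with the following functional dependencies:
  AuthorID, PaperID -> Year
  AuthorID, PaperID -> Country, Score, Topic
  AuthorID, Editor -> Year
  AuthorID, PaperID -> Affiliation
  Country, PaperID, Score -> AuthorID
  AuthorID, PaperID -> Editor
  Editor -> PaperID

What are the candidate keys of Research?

{AuthorID, Editor}, {AuthorID, PaperID}, {Country, Editor, Score}, {Country, PaperID, Score}

{AuthorID, Editor}⁺ = {Affiliation, AuthorID, Country, Editor, PaperID, Score, Topic, Year}, which is every attribute, so {AuthorID, Editor} is a candidate key.
{AuthorID, PaperID}⁺ = {Affiliation, AuthorID, Country, Editor, PaperID, Score, Topic, Year}, which is every attribute, so {AuthorID, PaperID} is a candidate key.
{Country, Editor, Score}⁺ = {Affiliation, AuthorID, Country, Editor, PaperID, Score, Topic, Year}, which is every attribute, so {Country, Editor, Score} is a candidate key.
{Country, PaperID, Score}⁺ = {Affiliation, AuthorID, Country, Editor, PaperID, Score, Topic, Year}, which is every attribute, so {Country, PaperID, Score} is a candidate key.
No proper subset of any of these is a key, and no other minimal superkey exists.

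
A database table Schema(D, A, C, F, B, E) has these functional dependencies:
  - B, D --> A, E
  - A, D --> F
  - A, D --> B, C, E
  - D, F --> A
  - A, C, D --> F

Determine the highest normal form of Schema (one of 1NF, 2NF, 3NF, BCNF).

Candidate keys: {A, D}, {B, D}, {D, F}. Prime attributes: {A, B, D, F}.
Each dependency's left side is a superkey — BCNF holds.

BCNF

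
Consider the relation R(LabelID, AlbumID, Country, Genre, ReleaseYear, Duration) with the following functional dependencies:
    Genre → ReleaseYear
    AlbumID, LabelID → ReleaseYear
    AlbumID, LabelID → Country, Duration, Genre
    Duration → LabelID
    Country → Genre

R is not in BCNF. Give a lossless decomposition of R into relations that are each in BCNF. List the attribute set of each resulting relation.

{AlbumID, Country, Duration}; {Country, Genre}; {Duration, LabelID}; {Genre, ReleaseYear}

Candidate keys of the original relation: {AlbumID, Duration}, {AlbumID, LabelID}.
{AlbumID, Country, Duration, Genre, LabelID, ReleaseYear}: {Genre} determines {Genre, ReleaseYear} here but is not a superkey — split on Genre → ReleaseYear, giving {Genre, ReleaseYear} and {AlbumID, Country, Duration, Genre, LabelID}.
{Genre, ReleaseYear}: every determinant is a superkey — BCNF.
{AlbumID, Country, Duration, Genre, LabelID}: {Duration} determines {Duration, LabelID} here but is not a superkey — split on Duration → LabelID, giving {Duration, LabelID} and {AlbumID, Country, Duration, Genre}.
{Duration, LabelID}: every determinant is a superkey — BCNF.
{AlbumID, Country, Duration, Genre}: {Country} determines {Country, Genre} here but is not a superkey — split on Country → Genre, giving {Country, Genre} and {AlbumID, Country, Duration}.
{Country, Genre}: every determinant is a superkey — BCNF.
{AlbumID, Country, Duration}: every determinant is a superkey — BCNF.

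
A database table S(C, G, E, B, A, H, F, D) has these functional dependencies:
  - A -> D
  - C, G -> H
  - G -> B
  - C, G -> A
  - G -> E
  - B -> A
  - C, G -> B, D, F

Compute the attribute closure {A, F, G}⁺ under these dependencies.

{A, B, D, E, F, G}

Start with {A, F, G}.
A -> D applies; add {D} → now {A, D, F, G}.
G -> B applies; add {B} → now {A, B, D, F, G}.
G -> E applies; add {E} → now {A, B, D, E, F, G}.
No further FD applies.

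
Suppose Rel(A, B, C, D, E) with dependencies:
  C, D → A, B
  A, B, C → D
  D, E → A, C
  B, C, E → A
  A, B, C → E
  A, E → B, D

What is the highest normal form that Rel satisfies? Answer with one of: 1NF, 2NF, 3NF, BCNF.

Candidate keys: {A, B, C}, {A, E}, {B, C, E}, {C, D}, {D, E}. Prime attributes: {A, B, C, D, E}.
The left-hand side of every FD is a superkey, so BCNF is satisfied.

BCNF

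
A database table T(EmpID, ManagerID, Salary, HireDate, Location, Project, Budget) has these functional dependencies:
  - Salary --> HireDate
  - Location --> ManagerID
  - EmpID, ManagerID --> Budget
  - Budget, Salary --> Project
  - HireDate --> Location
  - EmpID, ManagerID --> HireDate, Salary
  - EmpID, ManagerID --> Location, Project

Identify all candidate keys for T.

{EmpID, HireDate}, {EmpID, Location}, {EmpID, ManagerID}, {EmpID, Salary}

Attributes never on any right-hand side: {EmpID} — every candidate key must contain it.
{EmpID, HireDate}⁺ = {Budget, EmpID, HireDate, Location, ManagerID, Project, Salary} — all of the relation — so {EmpID, HireDate} is a candidate key.
{EmpID, Location}⁺ = {Budget, EmpID, HireDate, Location, ManagerID, Project, Salary} — all of the relation — so {EmpID, Location} is a candidate key.
{EmpID, ManagerID}⁺ = {Budget, EmpID, HireDate, Location, ManagerID, Project, Salary} — all of the relation — so {EmpID, ManagerID} is a candidate key.
{EmpID, Salary}⁺ = {Budget, EmpID, HireDate, Location, ManagerID, Project, Salary} — all of the relation — so {EmpID, Salary} is a candidate key.
No proper subset of any of these is a key, and no other minimal superkey exists.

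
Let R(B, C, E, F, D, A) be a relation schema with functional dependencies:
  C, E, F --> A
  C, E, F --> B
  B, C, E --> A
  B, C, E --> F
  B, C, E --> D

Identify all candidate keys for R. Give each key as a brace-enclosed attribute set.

{B, C, E}, {C, E, F}

Attributes never on any right-hand side: {C, E} — every candidate key must contain all of them.
{B, C, E}⁺ = {A, B, C, D, E, F}, which is every attribute, so {B, C, E} is a candidate key.
{C, E, F}⁺ = {A, B, C, D, E, F}, which is every attribute, so {C, E, F} is a candidate key.
These are minimal and exhaustive — every other superkey contains one of them.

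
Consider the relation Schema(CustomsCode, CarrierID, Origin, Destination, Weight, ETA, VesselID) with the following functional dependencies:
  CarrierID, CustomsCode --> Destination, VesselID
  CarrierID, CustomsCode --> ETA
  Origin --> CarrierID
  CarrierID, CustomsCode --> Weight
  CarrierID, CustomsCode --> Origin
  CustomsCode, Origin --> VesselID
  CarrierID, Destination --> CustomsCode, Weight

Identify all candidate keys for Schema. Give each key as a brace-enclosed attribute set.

{CarrierID, CustomsCode}, {CarrierID, Destination}, {CustomsCode, Origin}, {Destination, Origin}

{CarrierID, CustomsCode} is a candidate key since {CarrierID, CustomsCode}⁺ = {CarrierID, CustomsCode, Destination, ETA, Origin, VesselID, Weight} covers every attribute.
{CarrierID, Destination} is a candidate key since {CarrierID, Destination}⁺ = {CarrierID, CustomsCode, Destination, ETA, Origin, VesselID, Weight} covers every attribute.
{CustomsCode, Origin} is a candidate key since {CustomsCode, Origin}⁺ = {CarrierID, CustomsCode, Destination, ETA, Origin, VesselID, Weight} covers every attribute.
{Destination, Origin} is a candidate key since {Destination, Origin}⁺ = {CarrierID, CustomsCode, Destination, ETA, Origin, VesselID, Weight} covers every attribute.
Any other superkey properly contains one of these, so there are no further candidate keys.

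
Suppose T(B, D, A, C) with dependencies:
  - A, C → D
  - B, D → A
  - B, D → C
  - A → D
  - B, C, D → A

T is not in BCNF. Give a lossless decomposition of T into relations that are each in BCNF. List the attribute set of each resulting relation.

{A, B, C}; {A, D}

Candidate keys of the original relation: {A, B}, {B, D}.
Within {A, B, C, D}: {A, C}⁺ ∩ {A, B, C, D} = {A, C, D}, not the whole set, so A, C → D violates BCNF; decompose into {A, C, D} and {A, B, C}.
Within {A, C, D}: {A}⁺ ∩ {A, C, D} = {A, D}, not the whole set, so A → D violates BCNF; decompose into {A, D} and {A, C}.
{A, D} is in BCNF.
{A, C} is in BCNF.
{A, B, C} is in BCNF.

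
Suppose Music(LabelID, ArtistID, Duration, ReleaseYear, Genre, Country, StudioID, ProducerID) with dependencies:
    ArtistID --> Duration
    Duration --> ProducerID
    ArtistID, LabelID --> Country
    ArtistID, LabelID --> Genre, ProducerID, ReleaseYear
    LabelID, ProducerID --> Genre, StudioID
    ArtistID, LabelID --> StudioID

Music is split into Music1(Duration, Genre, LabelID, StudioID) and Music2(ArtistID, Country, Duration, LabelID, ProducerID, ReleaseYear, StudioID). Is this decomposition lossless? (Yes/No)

Yes

Common attributes: {Duration, LabelID, StudioID}; their closure is {Duration, Genre, LabelID, ProducerID, StudioID}.
Since Music1 ⊆ {Duration, Genre, LabelID, ProducerID, StudioID}, the intersection is a superkey of Music1; the decomposition is lossless.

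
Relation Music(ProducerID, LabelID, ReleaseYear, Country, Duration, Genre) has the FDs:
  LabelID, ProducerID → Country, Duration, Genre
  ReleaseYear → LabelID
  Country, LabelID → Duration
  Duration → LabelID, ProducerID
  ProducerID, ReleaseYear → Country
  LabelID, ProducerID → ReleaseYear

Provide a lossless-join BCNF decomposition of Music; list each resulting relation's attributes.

Candidate keys of the original relation: {Country, LabelID}, {Country, ReleaseYear}, {Duration}, {LabelID, ProducerID}, {ProducerID, ReleaseYear}.
{Country, Duration, Genre, LabelID, ProducerID, ReleaseYear}: {ReleaseYear} determines {LabelID, ReleaseYear} here but is not a superkey — split on ReleaseYear → LabelID, giving {LabelID, ReleaseYear} and {Country, Duration, Genre, ProducerID, ReleaseYear}.
{LabelID, ReleaseYear} is in BCNF.
{Country, Duration, Genre, ProducerID, ReleaseYear} is in BCNF.

{Country, Duration, Genre, ProducerID, ReleaseYear}; {LabelID, ReleaseYear}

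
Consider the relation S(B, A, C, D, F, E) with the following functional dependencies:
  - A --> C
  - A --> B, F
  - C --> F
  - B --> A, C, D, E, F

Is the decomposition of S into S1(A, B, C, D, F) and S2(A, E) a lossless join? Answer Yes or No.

The shared attributes are {A} and {A}⁺ = {A, B, C, D, E, F}.
This includes all of S1, so the common attributes are a superkey of S1 — the join is lossless.

Yes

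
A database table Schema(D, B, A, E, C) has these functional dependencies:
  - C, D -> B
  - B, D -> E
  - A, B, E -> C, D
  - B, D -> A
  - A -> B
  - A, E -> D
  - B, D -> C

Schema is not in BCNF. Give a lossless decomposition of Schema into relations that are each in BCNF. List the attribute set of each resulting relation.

Candidate keys of the original relation: {A, D}, {A, E}, {B, D}, {C, D}.
{A, B, C, D, E}: {A} determines {A, B} here but is not a superkey — split on A -> B, giving {A, B} and {A, C, D, E}.
{A, B} is in BCNF.
{A, C, D, E} is in BCNF.

{A, B}; {A, C, D, E}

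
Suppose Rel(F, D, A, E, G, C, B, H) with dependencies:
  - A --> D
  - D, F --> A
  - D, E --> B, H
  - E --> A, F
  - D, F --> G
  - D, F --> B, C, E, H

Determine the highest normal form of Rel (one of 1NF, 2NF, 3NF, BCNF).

Candidate keys: {A, F}, {D, F}, {E}. Prime attributes: {A, D, E, F}.
A --> D breaks BCNF: {A}⁺ = {A, D}, so {A} is not a superkey.
Its right-hand attributes {D} are all prime, as are those of every other non-superkey FD — the relation is in 3NF.

3NF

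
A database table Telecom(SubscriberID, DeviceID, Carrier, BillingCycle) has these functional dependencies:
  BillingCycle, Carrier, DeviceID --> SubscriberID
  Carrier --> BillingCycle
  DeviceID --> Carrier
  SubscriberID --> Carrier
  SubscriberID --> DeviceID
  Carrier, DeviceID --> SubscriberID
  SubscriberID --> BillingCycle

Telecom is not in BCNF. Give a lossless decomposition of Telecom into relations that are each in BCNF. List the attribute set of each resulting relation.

Candidate keys of the original relation: {DeviceID}, {SubscriberID}.
In {BillingCycle, Carrier, DeviceID, SubscriberID}, {Carrier} is not a superkey ({Carrier}⁺ restricted to this set is {BillingCycle, Carrier}), so split on Carrier --> BillingCycle into {BillingCycle, Carrier} and {Carrier, DeviceID, SubscriberID}.
{BillingCycle, Carrier} is in BCNF.
{Carrier, DeviceID, SubscriberID} is in BCNF.

{BillingCycle, Carrier}; {Carrier, DeviceID, SubscriberID}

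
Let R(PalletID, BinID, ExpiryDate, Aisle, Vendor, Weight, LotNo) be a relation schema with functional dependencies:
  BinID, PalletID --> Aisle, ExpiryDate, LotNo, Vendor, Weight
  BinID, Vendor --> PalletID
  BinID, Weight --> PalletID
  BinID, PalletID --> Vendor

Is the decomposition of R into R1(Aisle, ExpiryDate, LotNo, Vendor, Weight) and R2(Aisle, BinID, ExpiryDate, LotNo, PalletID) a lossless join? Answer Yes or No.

Common attributes: {Aisle, ExpiryDate, LotNo}; their closure is {Aisle, ExpiryDate, LotNo}.
The closure covers neither R1 nor R2 entirely; the join is not lossless.

No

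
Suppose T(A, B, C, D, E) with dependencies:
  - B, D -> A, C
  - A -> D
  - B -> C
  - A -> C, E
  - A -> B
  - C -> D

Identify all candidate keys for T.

{A} is a candidate key since {A}⁺ = {A, B, C, D, E} covers every attribute.
{B} is a candidate key since {B}⁺ = {A, B, C, D, E} covers every attribute.
These are minimal and exhaustive — every other superkey contains one of them.

{A}, {B}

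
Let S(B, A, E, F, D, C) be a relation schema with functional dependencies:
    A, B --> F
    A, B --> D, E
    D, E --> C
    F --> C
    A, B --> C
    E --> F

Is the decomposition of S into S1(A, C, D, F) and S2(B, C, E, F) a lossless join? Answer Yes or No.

No

Common attributes: {C, F}; their closure is {C, F}.
S1 ⊄ {C, F} and S2 ⊄ {C, F}, so the split is lossy.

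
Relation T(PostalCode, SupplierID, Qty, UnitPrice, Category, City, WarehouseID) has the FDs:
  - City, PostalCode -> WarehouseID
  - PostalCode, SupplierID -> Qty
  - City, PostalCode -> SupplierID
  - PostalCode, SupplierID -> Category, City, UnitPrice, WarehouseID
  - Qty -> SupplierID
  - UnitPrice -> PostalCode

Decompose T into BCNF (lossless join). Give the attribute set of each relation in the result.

Candidate keys of the original relation: {City, PostalCode}, {City, UnitPrice}, {PostalCode, Qty}, {PostalCode, SupplierID}, {Qty, UnitPrice}, {SupplierID, UnitPrice}.
{Category, City, PostalCode, Qty, SupplierID, UnitPrice, WarehouseID}: {Qty} determines {Qty, SupplierID} here but is not a superkey — split on Qty -> SupplierID, giving {Qty, SupplierID} and {Category, City, PostalCode, Qty, UnitPrice, WarehouseID}.
{Qty, SupplierID}: every determinant is a superkey — BCNF.
{Category, City, PostalCode, Qty, UnitPrice, WarehouseID}: {UnitPrice} determines {PostalCode, UnitPrice} here but is not a superkey — split on UnitPrice -> PostalCode, giving {PostalCode, UnitPrice} and {Category, City, Qty, UnitPrice, WarehouseID}.
{PostalCode, UnitPrice}: every determinant is a superkey — BCNF.
{Category, City, Qty, UnitPrice, WarehouseID}: every determinant is a superkey — BCNF.

{Category, City, Qty, UnitPrice, WarehouseID}; {PostalCode, UnitPrice}; {Qty, SupplierID}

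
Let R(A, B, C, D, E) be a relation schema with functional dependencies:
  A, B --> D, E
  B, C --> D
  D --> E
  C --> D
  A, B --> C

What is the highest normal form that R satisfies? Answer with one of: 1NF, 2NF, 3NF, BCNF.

Candidate key: {A, B}. Prime attributes: {A, B}.
B, C --> D: {B, C}⁺ = {B, C, D, E}, which is not all of the attributes, so the left side is not a superkey — BCNF is violated.
Because {D} is non-prime and the left side of B, C --> D is not a superkey, the relation is not in 3NF.
Checking every proper subset of each key, none determines a non-prime attribute — 2NF is satisfied.

2NF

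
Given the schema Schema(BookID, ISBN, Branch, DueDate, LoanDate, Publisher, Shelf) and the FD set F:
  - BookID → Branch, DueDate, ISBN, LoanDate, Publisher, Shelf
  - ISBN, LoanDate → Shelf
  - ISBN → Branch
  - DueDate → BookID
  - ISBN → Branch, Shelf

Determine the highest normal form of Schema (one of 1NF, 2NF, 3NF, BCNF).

Candidate keys: {BookID}, {DueDate}. Prime attributes: {BookID, DueDate}.
For ISBN, LoanDate → Shelf we have {ISBN, LoanDate}⁺ = {Branch, ISBN, LoanDate, Shelf}; {ISBN, LoanDate} is not a superkey, so BCNF fails.
ISBN, LoanDate → Shelf has non-prime {Shelf} on the right and a non-superkey on the left, so 3NF fails.
All keys have size 1, which rules out partial dependencies — 2NF is satisfied.

2NF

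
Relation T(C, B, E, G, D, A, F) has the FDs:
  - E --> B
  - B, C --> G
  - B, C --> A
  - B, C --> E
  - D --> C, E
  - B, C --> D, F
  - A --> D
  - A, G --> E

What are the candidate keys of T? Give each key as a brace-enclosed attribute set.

{A}, {B, C}, {C, E}, {D}

{A} is a candidate key since {A}⁺ = {A, B, C, D, E, F, G} covers every attribute.
{D} is a candidate key since {D}⁺ = {A, B, C, D, E, F, G} covers every attribute.
{B, C} is a candidate key since {B, C}⁺ = {A, B, C, D, E, F, G} covers every attribute.
{C, E} is a candidate key since {C, E}⁺ = {A, B, C, D, E, F, G} covers every attribute.
Any other superkey properly contains one of these, so there are no further candidate keys.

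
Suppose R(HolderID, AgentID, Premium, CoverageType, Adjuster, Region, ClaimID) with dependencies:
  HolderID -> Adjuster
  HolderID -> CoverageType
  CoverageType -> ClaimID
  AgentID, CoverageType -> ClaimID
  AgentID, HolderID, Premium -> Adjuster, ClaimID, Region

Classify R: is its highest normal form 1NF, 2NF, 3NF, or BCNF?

Candidate key: {AgentID, HolderID, Premium}. Prime attributes: {AgentID, HolderID, Premium}.
HolderID -> Adjuster breaks BCNF: {HolderID}⁺ = {Adjuster, ClaimID, CoverageType, HolderID}, so {HolderID} is not a superkey.
Because {Adjuster} is non-prime and the left side of HolderID -> Adjuster is not a superkey, the relation is not in 3NF.
The proper key subset {HolderID} of {AgentID, HolderID, Premium} determines non-prime {Adjuster, ClaimID, CoverageType}, so the relation is not even in 2NF.

1NF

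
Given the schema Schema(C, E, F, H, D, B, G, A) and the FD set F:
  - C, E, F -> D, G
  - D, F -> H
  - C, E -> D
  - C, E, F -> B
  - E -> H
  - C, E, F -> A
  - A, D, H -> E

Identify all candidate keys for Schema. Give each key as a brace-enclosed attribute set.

{A, C, D, F}, {C, E, F}

{C, F} never appear on the right of any FD, so every key must include all of them.
{C, E, F}⁺ = {A, B, C, D, E, F, G, H}, which is every attribute, so {C, E, F} is a candidate key.
{A, C, D, F}⁺ = {A, B, C, D, E, F, G, H}, which is every attribute, so {A, C, D, F} is a candidate key.
These are minimal and exhaustive — every other superkey contains one of them.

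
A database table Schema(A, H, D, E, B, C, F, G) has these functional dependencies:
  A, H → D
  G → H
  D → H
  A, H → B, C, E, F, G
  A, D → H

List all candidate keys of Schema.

{A, D}, {A, G}, {A, H}

{A} never appears on the right of any FD, so every key must include it.
Closure of {A, D} is {A, B, C, D, E, F, G, H}, the whole schema; {A, D} is a candidate key.
Closure of {A, G} is {A, B, C, D, E, F, G, H}, the whole schema; {A, G} is a candidate key.
Closure of {A, H} is {A, B, C, D, E, F, G, H}, the whole schema; {A, H} is a candidate key.
These are minimal and exhaustive — every other superkey contains one of them.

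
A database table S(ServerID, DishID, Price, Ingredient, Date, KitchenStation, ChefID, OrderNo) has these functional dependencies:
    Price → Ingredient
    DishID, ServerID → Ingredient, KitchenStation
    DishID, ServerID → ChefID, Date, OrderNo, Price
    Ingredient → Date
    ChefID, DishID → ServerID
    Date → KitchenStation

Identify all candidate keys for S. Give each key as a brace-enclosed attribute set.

{DishID} never appears on the right of any FD, so every key must include it.
{ChefID, DishID}⁺ = {ChefID, Date, DishID, Ingredient, KitchenStation, OrderNo, Price, ServerID}, which is every attribute, so {ChefID, DishID} is a candidate key.
{DishID, ServerID}⁺ = {ChefID, Date, DishID, Ingredient, KitchenStation, OrderNo, Price, ServerID}, which is every attribute, so {DishID, ServerID} is a candidate key.
No proper subset of any of these is a key, and no other minimal superkey exists.

{ChefID, DishID}, {DishID, ServerID}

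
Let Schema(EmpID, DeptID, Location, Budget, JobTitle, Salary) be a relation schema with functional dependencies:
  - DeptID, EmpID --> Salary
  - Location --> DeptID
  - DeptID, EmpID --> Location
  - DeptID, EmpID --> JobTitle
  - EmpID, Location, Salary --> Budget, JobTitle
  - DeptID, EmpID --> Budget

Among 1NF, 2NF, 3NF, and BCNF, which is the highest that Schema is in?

3NF

Candidate keys: {DeptID, EmpID}, {EmpID, Location}. Prime attributes: {DeptID, EmpID, Location}.
Location --> DeptID: {Location}⁺ = {DeptID, Location}, which is not all of the attributes, so the left side is not a superkey — BCNF is violated.
But every attribute on its right side ({DeptID}) is prime, and the same holds for every other non-superkey FD, so 3NF still holds.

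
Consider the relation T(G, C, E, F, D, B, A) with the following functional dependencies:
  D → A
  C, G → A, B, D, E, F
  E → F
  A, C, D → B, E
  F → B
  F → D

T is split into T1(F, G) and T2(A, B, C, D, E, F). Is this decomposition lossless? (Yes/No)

No

T1 ∩ T2 = {F}; its closure under F is {A, B, D, F}.
Neither T1 nor T2 is contained in that closure, so the decomposition is lossy.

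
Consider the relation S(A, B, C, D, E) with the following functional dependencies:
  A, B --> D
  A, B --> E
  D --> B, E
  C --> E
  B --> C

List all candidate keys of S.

{A, B}, {A, D}

{A} never appears on the right of any FD, so every key must include it.
{A, B} is a candidate key since {A, B}⁺ = {A, B, C, D, E} covers every attribute.
{A, D} is a candidate key since {A, D}⁺ = {A, B, C, D, E} covers every attribute.
These are minimal and exhaustive — every other superkey contains one of them.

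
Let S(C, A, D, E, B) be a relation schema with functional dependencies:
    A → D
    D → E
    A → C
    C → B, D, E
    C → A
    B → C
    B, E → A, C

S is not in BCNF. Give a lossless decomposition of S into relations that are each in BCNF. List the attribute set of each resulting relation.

Candidate keys of the original relation: {A}, {B}, {C}.
In {A, B, C, D, E}, {D} is not a superkey ({D}⁺ restricted to this set is {D, E}), so split on D → E into {D, E} and {A, B, C, D}.
{D, E} has no BCNF violation.
{A, B, C, D} has no BCNF violation.

{A, B, C, D}; {D, E}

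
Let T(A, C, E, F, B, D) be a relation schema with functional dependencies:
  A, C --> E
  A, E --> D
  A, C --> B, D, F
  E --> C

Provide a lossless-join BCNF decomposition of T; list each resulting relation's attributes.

Candidate keys of the original relation: {A, C}, {A, E}.
In {A, B, C, D, E, F}, {E} is not a superkey ({E}⁺ restricted to this set is {C, E}), so split on E --> C into {C, E} and {A, B, D, E, F}.
{C, E} is in BCNF.
{A, B, D, E, F} is in BCNF.

{A, B, D, E, F}; {C, E}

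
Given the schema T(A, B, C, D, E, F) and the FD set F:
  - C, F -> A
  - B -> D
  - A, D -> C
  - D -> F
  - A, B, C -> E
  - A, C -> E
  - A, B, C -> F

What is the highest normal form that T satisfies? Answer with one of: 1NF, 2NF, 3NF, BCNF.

1NF

Candidate keys: {A, B}, {B, C}. Prime attributes: {A, B, C}.
C, F -> A breaks BCNF: {C, F}⁺ = {A, C, E, F}, so {C, F} is not a superkey.
B -> D determines the non-prime attribute {D} from a non-superkey — 3NF is violated.
Since {B} ⊂ {A, B} and {B}⁺ ⊇ {D, F} with {D, F} non-prime, there is a partial dependency; 2NF fails.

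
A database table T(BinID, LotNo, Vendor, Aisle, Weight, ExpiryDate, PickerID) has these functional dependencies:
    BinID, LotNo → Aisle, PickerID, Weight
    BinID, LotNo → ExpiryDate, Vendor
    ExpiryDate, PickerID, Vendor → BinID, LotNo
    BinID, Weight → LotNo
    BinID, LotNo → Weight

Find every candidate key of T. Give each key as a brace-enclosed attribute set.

{BinID, LotNo}, {BinID, Weight}, {ExpiryDate, PickerID, Vendor}

Closure of {BinID, LotNo} is {Aisle, BinID, ExpiryDate, LotNo, PickerID, Vendor, Weight}, the whole schema; {BinID, LotNo} is a candidate key.
Closure of {BinID, Weight} is {Aisle, BinID, ExpiryDate, LotNo, PickerID, Vendor, Weight}, the whole schema; {BinID, Weight} is a candidate key.
Closure of {ExpiryDate, PickerID, Vendor} is {Aisle, BinID, ExpiryDate, LotNo, PickerID, Vendor, Weight}, the whole schema; {ExpiryDate, PickerID, Vendor} is a candidate key.
No proper subset of any of these is a key, and no other minimal superkey exists.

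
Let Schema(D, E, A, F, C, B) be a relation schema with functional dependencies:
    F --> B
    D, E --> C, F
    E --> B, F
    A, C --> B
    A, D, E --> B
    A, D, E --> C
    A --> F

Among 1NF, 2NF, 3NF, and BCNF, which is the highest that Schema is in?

1NF

Candidate key: {A, D, E}. Prime attributes: {A, D, E}.
F --> B breaks BCNF: {F}⁺ = {B, F}, so {F} is not a superkey.
Because {B} is non-prime and the left side of F --> B is not a superkey, the relation is not in 3NF.
Since {A} ⊂ {A, D, E} and {A}⁺ ⊇ {B, F} with {B, F} non-prime, there is a partial dependency; 2NF fails.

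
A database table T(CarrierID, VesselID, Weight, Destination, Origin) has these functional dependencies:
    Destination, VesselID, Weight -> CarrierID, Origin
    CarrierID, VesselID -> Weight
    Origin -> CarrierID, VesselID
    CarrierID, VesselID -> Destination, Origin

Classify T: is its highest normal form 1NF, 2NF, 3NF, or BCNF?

Candidate keys: {CarrierID, VesselID}, {Destination, VesselID, Weight}, {Origin}. Prime attributes: {CarrierID, Destination, Origin, VesselID, Weight}.
Every FD has a superkey on the left, so the relation is in BCNF.

BCNF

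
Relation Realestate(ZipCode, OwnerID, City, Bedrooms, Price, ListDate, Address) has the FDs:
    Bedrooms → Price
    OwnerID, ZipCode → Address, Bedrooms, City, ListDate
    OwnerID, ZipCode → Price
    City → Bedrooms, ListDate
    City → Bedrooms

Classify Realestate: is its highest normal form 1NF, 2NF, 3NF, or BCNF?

2NF

Candidate key: {OwnerID, ZipCode}. Prime attributes: {OwnerID, ZipCode}.
Bedrooms → Price: {Bedrooms}⁺ = {Bedrooms, Price}, which is not all of the attributes, so the left side is not a superkey — BCNF is violated.
Because {Price} is non-prime and the left side of Bedrooms → Price is not a superkey, the relation is not in 3NF.
No non-prime attribute depends on a proper subset of any candidate key, so 2NF holds.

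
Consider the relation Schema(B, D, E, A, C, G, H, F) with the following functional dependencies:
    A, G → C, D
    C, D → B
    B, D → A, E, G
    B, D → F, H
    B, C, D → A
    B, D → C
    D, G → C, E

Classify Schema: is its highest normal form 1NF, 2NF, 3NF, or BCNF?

Candidate keys: {A, G}, {B, D}, {C, D}, {D, G}. Prime attributes: {A, B, C, D, G}.
The left-hand side of every FD is a superkey, so BCNF is satisfied.

BCNF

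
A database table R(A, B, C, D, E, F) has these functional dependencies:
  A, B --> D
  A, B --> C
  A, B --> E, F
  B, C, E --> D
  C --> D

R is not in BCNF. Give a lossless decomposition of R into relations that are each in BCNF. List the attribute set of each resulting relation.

Candidate key of the original relation: {A, B}.
Within {A, B, C, D, E, F}: {B, C, E}⁺ ∩ {A, B, C, D, E, F} = {B, C, D, E}, not the whole set, so B, C, E --> D violates BCNF; decompose into {B, C, D, E} and {A, B, C, E, F}.
Within {B, C, D, E}: {C}⁺ ∩ {B, C, D, E} = {C, D}, not the whole set, so C --> D violates BCNF; decompose into {C, D} and {B, C, E}.
{C, D}: every determinant is a superkey — BCNF.
{B, C, E}: every determinant is a superkey — BCNF.
{A, B, C, E, F}: every determinant is a superkey — BCNF.

{A, B, C, E, F}; {C, D}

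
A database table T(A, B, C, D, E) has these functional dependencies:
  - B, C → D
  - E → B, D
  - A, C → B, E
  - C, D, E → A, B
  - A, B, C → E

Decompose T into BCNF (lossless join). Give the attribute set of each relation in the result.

Candidate keys of the original relation: {A, C}, {C, E}.
Within {A, B, C, D, E}: {B, C}⁺ ∩ {A, B, C, D, E} = {B, C, D}, not the whole set, so B, C → D violates BCNF; decompose into {B, C, D} and {A, B, C, E}.
{B, C, D}: every determinant is a superkey — BCNF.
Within {A, B, C, E}: {E}⁺ ∩ {A, B, C, E} = {B, E}, not the whole set, so E → B violates BCNF; decompose into {B, E} and {A, C, E}.
{B, E}: every determinant is a superkey — BCNF.
{A, C, E}: every determinant is a superkey — BCNF.

{A, C, E}; {B, C, D}; {B, E}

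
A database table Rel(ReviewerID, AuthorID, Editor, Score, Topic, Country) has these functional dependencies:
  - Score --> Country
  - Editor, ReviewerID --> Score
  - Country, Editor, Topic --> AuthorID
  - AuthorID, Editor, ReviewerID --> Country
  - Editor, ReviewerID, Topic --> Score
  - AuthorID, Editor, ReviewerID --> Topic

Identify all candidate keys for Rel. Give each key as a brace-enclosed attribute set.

{Editor, ReviewerID} never appear on the right of any FD, so every key must include all of them.
{AuthorID, Editor, ReviewerID}⁺ = {AuthorID, Country, Editor, ReviewerID, Score, Topic}, which is every attribute, so {AuthorID, Editor, ReviewerID} is a candidate key.
{Editor, ReviewerID, Topic}⁺ = {AuthorID, Country, Editor, ReviewerID, Score, Topic}, which is every attribute, so {Editor, ReviewerID, Topic} is a candidate key.
No proper subset of any of these is a key, and no other minimal superkey exists.

{AuthorID, Editor, ReviewerID}, {Editor, ReviewerID, Topic}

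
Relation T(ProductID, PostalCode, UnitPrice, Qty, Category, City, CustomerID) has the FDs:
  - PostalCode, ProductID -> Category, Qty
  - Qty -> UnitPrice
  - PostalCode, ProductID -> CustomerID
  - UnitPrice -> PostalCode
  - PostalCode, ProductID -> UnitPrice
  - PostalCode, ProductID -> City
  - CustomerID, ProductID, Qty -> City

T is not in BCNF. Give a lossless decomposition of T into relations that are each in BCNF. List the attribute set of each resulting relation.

{Category, City, CustomerID, ProductID, Qty}; {PostalCode, UnitPrice}; {Qty, UnitPrice}

Candidate keys of the original relation: {PostalCode, ProductID}, {ProductID, Qty}, {ProductID, UnitPrice}.
Within {Category, City, CustomerID, PostalCode, ProductID, Qty, UnitPrice}: {Qty}⁺ ∩ {Category, City, CustomerID, PostalCode, ProductID, Qty, UnitPrice} = {PostalCode, Qty, UnitPrice}, not the whole set, so Qty -> PostalCode, UnitPrice violates BCNF; decompose into {PostalCode, Qty, UnitPrice} and {Category, City, CustomerID, ProductID, Qty}.
Within {PostalCode, Qty, UnitPrice}: {UnitPrice}⁺ ∩ {PostalCode, Qty, UnitPrice} = {PostalCode, UnitPrice}, not the whole set, so UnitPrice -> PostalCode violates BCNF; decompose into {PostalCode, UnitPrice} and {Qty, UnitPrice}.
{PostalCode, UnitPrice} is in BCNF.
{Qty, UnitPrice} is in BCNF.
{Category, City, CustomerID, ProductID, Qty} is in BCNF.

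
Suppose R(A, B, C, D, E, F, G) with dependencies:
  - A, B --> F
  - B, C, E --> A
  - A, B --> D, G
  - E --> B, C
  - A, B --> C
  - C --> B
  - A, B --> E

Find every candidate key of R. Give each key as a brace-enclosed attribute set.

Closure of {E} is {A, B, C, D, E, F, G}, the whole schema; {E} is a candidate key.
Closure of {A, B} is {A, B, C, D, E, F, G}, the whole schema; {A, B} is a candidate key.
Closure of {A, C} is {A, B, C, D, E, F, G}, the whole schema; {A, C} is a candidate key.
No proper subset of any of these is a key, and no other minimal superkey exists.

{A, B}, {A, C}, {E}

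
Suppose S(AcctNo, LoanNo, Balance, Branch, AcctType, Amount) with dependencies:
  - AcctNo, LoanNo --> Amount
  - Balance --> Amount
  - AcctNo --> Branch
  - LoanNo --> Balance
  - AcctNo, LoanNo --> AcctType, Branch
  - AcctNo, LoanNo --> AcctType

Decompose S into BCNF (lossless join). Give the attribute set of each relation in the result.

{AcctNo, AcctType, LoanNo}; {AcctNo, Branch}; {Amount, Balance}; {Balance, LoanNo}

Candidate key of the original relation: {AcctNo, LoanNo}.
{AcctNo, AcctType, Amount, Balance, Branch, LoanNo}: {Balance} determines {Amount, Balance} here but is not a superkey — split on Balance --> Amount, giving {Amount, Balance} and {AcctNo, AcctType, Balance, Branch, LoanNo}.
{Amount, Balance} is in BCNF.
{AcctNo, AcctType, Balance, Branch, LoanNo}: {AcctNo} determines {AcctNo, Branch} here but is not a superkey — split on AcctNo --> Branch, giving {AcctNo, Branch} and {AcctNo, AcctType, Balance, LoanNo}.
{AcctNo, Branch} is in BCNF.
{AcctNo, AcctType, Balance, LoanNo}: {LoanNo} determines {Balance, LoanNo} here but is not a superkey — split on LoanNo --> Balance, giving {Balance, LoanNo} and {AcctNo, AcctType, LoanNo}.
{Balance, LoanNo} is in BCNF.
{AcctNo, AcctType, LoanNo} is in BCNF.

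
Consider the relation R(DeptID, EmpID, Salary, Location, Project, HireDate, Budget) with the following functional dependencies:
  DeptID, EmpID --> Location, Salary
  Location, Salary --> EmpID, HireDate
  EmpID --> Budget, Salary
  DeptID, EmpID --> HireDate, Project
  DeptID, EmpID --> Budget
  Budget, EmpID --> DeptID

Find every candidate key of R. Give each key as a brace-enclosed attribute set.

{EmpID}, {Location, Salary}

{EmpID}⁺ = {Budget, DeptID, EmpID, HireDate, Location, Project, Salary}, which is every attribute, so {EmpID} is a candidate key.
{Location, Salary}⁺ = {Budget, DeptID, EmpID, HireDate, Location, Project, Salary}, which is every attribute, so {Location, Salary} is a candidate key.
These are minimal and exhaustive — every other superkey contains one of them.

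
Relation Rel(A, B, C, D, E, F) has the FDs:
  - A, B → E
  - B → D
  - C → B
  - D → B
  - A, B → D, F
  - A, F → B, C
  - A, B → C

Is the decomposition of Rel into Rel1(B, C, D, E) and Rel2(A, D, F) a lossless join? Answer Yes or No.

No

Common attributes: {D}; their closure is {B, D}.
Neither Rel1 nor Rel2 is contained in that closure, so the decomposition is lossy.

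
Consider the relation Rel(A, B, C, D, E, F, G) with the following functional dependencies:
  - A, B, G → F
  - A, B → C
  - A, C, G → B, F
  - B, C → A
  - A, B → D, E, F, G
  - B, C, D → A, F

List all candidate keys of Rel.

{A, B}, {A, C, G}, {B, C}

{A, B}⁺ = {A, B, C, D, E, F, G} — all of the relation — so {A, B} is a candidate key.
{B, C}⁺ = {A, B, C, D, E, F, G} — all of the relation — so {B, C} is a candidate key.
{A, C, G}⁺ = {A, B, C, D, E, F, G} — all of the relation — so {A, C, G} is a candidate key.
Any other superkey properly contains one of these, so there are no further candidate keys.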